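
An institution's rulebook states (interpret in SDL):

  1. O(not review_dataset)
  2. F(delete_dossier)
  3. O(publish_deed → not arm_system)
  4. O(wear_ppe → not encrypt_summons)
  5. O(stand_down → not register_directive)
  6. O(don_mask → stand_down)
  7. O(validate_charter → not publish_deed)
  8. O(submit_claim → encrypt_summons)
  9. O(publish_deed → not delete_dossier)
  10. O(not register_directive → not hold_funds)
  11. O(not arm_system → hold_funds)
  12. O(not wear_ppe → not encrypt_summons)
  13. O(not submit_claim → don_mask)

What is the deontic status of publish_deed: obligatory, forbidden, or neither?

By case analysis on wear_ppe: premise 4 gives O(wear_ppe → not encrypt_summons) and premise 12 gives O(not wear_ppe → not encrypt_summons), so O(not encrypt_summons) either way.
The contrapositive of premise 8 (O(submit_claim → encrypt_summons)) is O(not encrypt_summons → not submit_claim), and O(not encrypt_summons) is already established, so O(not submit_claim).
Applying K to premise 13 (O(not submit_claim → don_mask)) and O(not submit_claim) yields O(don_mask).
From O(don_mask) and premise 6, O(don_mask → stand_down), we obtain O(stand_down).
Applying K to premise 5 (O(stand_down → not register_directive)) and O(stand_down) yields O(not register_directive).
From O(not register_directive) and premise 10, O(not register_directive → not hold_funds), we obtain O(not hold_funds).
Premise 11, O(not arm_system → hold_funds), contraposes to O(not hold_funds → arm_system); with O(not hold_funds) we get O(arm_system).
The contrapositive of premise 3 (O(publish_deed → not arm_system)) is O(arm_system → not publish_deed), and O(arm_system) is already established, so O(not publish_deed).
Premises 1, 2, 7, 9 do not contribute to this derivation.
Thus O(not publish_deed), which is F(publish_deed): publish_deed is forbidden.

Forbidden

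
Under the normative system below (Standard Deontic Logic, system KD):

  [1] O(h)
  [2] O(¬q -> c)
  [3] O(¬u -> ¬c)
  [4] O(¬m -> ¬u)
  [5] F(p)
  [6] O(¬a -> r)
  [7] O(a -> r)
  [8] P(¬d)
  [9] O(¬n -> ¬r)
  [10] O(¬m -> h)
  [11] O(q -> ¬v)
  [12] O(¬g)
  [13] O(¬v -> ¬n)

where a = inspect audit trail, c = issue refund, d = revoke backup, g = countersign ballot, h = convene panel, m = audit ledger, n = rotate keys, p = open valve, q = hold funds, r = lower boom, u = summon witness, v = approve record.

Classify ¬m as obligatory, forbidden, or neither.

Forbidden

By case analysis on ¬a: premise 6 gives O(¬a -> r) and premise 7 gives O(a -> r), so O(r) either way.
Premise 9, O(¬n -> ¬r), contraposes to O(r -> n); with O(r) we get O(n).
Premise 13 is O(¬v -> ¬n); contrapositively O(n -> v). Since O(n) holds, K gives O(v).
Premise 11 is O(q -> ¬v); contrapositively O(v -> ¬q). Since O(v) holds, K gives O(¬q).
From O(¬q) and premise 2, O(¬q -> c), we obtain O(c).
The contrapositive of premise 3 (O(¬u -> ¬c)) is O(c -> u), and O(c) is already established, so O(u).
Premise 4, O(¬m -> ¬u), contraposes to O(u -> m); with O(u) we get O(m).
Premises 1, 5, 8, 10, 12 do not contribute to this derivation.
Thus O(m), which is F(¬m): ¬m is forbidden.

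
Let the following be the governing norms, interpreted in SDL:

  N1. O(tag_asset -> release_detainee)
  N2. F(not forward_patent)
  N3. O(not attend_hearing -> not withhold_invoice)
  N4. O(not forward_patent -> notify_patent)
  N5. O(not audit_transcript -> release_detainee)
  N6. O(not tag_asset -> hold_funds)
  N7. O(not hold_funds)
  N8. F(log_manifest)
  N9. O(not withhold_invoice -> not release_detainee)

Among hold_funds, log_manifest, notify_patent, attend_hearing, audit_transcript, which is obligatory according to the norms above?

attend_hearing

Premise 7 states O(not hold_funds) outright.
The contrapositive of premise 6 (O(not tag_asset -> hold_funds)) is O(not hold_funds -> tag_asset), and O(not hold_funds) is already established, so O(tag_asset).
Premise 1 is O(tag_asset -> release_detainee); since O(tag_asset), deontic closure gives O(release_detainee).
Premise 9, O(not withhold_invoice -> not release_detainee), contraposes to O(release_detainee -> withhold_invoice); with O(release_detainee) we get O(withhold_invoice).
Premise 3, O(not attend_hearing -> not withhold_invoice), contraposes to O(withhold_invoice -> attend_hearing); with O(withhold_invoice) we get O(attend_hearing).
So O(attend_hearing) holds — attend_hearing is obligatory. None of the other listed options is made obligatory by any chain of premises.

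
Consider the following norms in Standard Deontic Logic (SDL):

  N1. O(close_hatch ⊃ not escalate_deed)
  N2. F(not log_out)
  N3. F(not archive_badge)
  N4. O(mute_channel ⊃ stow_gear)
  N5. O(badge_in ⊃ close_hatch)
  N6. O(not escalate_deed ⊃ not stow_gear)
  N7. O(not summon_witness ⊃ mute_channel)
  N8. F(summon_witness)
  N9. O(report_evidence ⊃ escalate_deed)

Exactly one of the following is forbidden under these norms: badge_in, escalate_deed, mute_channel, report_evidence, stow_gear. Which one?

F(summon_witness) at premise 8 means O(not summon_witness).
Applying K to premise 7 (O(not summon_witness ⊃ mute_channel)) and O(not summon_witness) yields O(mute_channel).
With premise 4, O(mute_channel ⊃ stow_gear), the K-axiom yields O(stow_gear).
Premise 6 is O(not escalate_deed ⊃ not stow_gear); contrapositively O(stow_gear ⊃ escalate_deed). Since O(stow_gear) holds, K gives O(escalate_deed).
Premise 1 is O(close_hatch ⊃ not escalate_deed); contrapositively O(escalate_deed ⊃ not close_hatch). Since O(escalate_deed) holds, K gives O(not close_hatch).
The contrapositive of premise 5 (O(badge_in ⊃ close_hatch)) is O(not close_hatch ⊃ not badge_in), and O(not close_hatch) is already established, so O(not badge_in).
So O(not badge_in) holds, i.e. badge_in is forbidden. None of the other listed options is forbidden under the premises.

badge_in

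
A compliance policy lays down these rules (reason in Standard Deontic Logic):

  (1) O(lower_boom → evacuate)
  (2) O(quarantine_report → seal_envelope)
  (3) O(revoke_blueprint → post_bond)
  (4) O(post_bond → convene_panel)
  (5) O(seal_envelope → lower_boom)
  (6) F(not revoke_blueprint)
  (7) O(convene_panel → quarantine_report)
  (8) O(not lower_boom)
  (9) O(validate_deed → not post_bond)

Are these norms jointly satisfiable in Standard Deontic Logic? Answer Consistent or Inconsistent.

Inconsistent

Premise 8 gives O(not lower_boom).
The contrapositive of premise 5 (O(seal_envelope → lower_boom)) is O(not lower_boom → not seal_envelope), and O(not lower_boom) is already established, so O(not seal_envelope).
Premise 2 is O(quarantine_report → seal_envelope); contrapositively O(not seal_envelope → not quarantine_report). Since O(not seal_envelope) holds, K gives O(not quarantine_report).
Premise 7, O(convene_panel → quarantine_report), contraposes to O(not quarantine_report → not convene_panel); with O(not quarantine_report) we get O(not convene_panel).
The contrapositive of premise 4 (O(post_bond → convene_panel)) is O(not convene_panel → not post_bond), and O(not convene_panel) is already established, so O(not post_bond).
Premise 3, O(revoke_blueprint → post_bond), contraposes to O(not post_bond → not revoke_blueprint); with O(not post_bond) we get O(not revoke_blueprint).
Yet premise 6 is F(not revoke_blueprint), i.e. O(revoke_blueprint).
We now have both O(not revoke_blueprint) and O(revoke_blueprint) — revoke_blueprint is simultaneously obligatory and forbidden, violating the D-axiom.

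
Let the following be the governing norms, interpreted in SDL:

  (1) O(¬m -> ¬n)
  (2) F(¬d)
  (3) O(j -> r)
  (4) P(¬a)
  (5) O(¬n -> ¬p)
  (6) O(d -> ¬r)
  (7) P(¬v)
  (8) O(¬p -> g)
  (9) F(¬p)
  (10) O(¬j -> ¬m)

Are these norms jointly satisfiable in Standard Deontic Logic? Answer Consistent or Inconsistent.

Premise 9, F(¬p), is equivalent to O(p).
Premise 5 is O(¬n -> ¬p); contrapositively O(p -> n). Since O(p) holds, K gives O(n).
The contrapositive of premise 1 (O(¬m -> ¬n)) is O(n -> m), and O(n) is already established, so O(m).
The contrapositive of premise 10 (O(¬j -> ¬m)) is O(m -> j), and O(m) is already established, so O(j).
Applying K to premise 3 (O(j -> r)) and O(j) yields O(r).
The contrapositive of premise 6 (O(d -> ¬r)) is O(r -> ¬d), and O(r) is already established, so O(¬d).
However, F(¬d) at premise 2 amounts to O(d).
We now have both O(¬d) and O(d) — d is simultaneously obligatory and forbidden, violating the D-axiom.

Inconsistent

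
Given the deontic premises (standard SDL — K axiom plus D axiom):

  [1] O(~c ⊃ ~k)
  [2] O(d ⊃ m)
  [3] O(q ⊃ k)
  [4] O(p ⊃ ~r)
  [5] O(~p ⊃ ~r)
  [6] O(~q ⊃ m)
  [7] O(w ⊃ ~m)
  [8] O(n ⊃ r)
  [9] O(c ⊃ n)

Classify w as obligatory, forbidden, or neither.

Forbidden

By case analysis on p: premise 4 gives O(p ⊃ ~r) and premise 5 gives O(~p ⊃ ~r), so O(~r) either way.
Premise 8 is O(n ⊃ r); contrapositively O(~r ⊃ ~n). Since O(~r) holds, K gives O(~n).
Premise 9 is O(c ⊃ n); contrapositively O(~n ⊃ ~c). Since O(~n) holds, K gives O(~c).
Premise 1 is O(~c ⊃ ~k); since O(~c), deontic closure gives O(~k).
Premise 3, O(q ⊃ k), contraposes to O(~k ⊃ ~q); with O(~k) we get O(~q).
From O(~q) and premise 6, O(~q ⊃ m), we obtain O(m).
Premise 7 is O(w ⊃ ~m); contrapositively O(m ⊃ ~w). Since O(m) holds, K gives O(~w).
Premise 2 does not contribute to this derivation.
Thus O(~w), which is F(w): w is forbidden.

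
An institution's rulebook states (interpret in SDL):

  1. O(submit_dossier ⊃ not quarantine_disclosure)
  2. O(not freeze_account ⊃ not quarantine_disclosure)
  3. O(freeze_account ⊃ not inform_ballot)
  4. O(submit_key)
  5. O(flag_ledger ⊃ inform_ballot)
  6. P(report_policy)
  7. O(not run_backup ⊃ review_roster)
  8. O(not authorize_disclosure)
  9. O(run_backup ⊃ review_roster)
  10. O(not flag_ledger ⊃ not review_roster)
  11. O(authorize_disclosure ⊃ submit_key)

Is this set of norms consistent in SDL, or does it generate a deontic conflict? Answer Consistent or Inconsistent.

Premise 11 is O(authorize_disclosure ⊃ submit_key); even if O(submit_key) held, inferring O(authorize_disclosure) would be affirming the consequent — invalid.
So O(authorize_disclosure) is not derivable, and the apparent clash with O(not authorize_disclosure) does not arise.
A world satisfying every obligation exists (e.g. authorize_disclosure=false, flag_ledger=true, freeze_account=false, inform_ballot=true, quarantine_disclosure=false, report_policy=false, review_roster=true, run_backup=false, submit_dossier=false, submit_key=true); no atom is both obligatory and forbidden, so the set is consistent.

Consistent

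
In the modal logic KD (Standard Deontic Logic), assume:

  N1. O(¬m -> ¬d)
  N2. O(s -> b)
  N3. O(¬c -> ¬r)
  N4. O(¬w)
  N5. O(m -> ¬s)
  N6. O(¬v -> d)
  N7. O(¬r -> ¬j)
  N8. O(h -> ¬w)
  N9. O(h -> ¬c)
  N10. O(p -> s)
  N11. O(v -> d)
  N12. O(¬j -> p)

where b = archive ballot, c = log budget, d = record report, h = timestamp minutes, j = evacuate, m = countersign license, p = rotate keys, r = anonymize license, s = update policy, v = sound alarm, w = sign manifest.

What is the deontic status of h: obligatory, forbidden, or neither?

By case analysis on ¬v: premise 6 gives O(¬v -> d) and premise 11 gives O(v -> d), so O(d) either way.
The contrapositive of premise 1 (O(¬m -> ¬d)) is O(d -> m), and O(d) is already established, so O(m).
With premise 5, O(m -> ¬s), the K-axiom yields O(¬s).
The contrapositive of premise 10 (O(p -> s)) is O(¬s -> ¬p), and O(¬s) is already established, so O(¬p).
The contrapositive of premise 12 (O(¬j -> p)) is O(¬p -> j), and O(¬p) is already established, so O(j).
The contrapositive of premise 7 (O(¬r -> ¬j)) is O(j -> r), and O(j) is already established, so O(r).
The contrapositive of premise 3 (O(¬c -> ¬r)) is O(r -> c), and O(r) is already established, so O(c).
Premise 9 is O(h -> ¬c); contrapositively O(c -> ¬h). Since O(c) holds, K gives O(¬h).
Premises 2, 4, 8 do not contribute to this derivation.
Thus O(¬h), which is F(h): h is forbidden.

Forbidden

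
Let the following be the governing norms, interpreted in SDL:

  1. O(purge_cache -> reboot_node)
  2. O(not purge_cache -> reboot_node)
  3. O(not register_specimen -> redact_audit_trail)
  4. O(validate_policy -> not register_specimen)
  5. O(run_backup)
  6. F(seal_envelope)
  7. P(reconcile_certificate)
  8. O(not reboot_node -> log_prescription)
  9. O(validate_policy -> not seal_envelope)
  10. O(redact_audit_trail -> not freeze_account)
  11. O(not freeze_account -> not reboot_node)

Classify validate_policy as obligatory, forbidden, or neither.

Forbidden

By case analysis on purge_cache: premise 1 gives O(purge_cache -> reboot_node) and premise 2 gives O(not purge_cache -> reboot_node), so O(reboot_node) either way.
The contrapositive of premise 11 (O(not freeze_account -> not reboot_node)) is O(reboot_node -> freeze_account), and O(reboot_node) is already established, so O(freeze_account).
Premise 10 is O(redact_audit_trail -> not freeze_account); contrapositively O(freeze_account -> not redact_audit_trail). Since O(freeze_account) holds, K gives O(not redact_audit_trail).
The contrapositive of premise 3 (O(not register_specimen -> redact_audit_trail)) is O(not redact_audit_trail -> register_specimen), and O(not redact_audit_trail) is already established, so O(register_specimen).
Premise 4, O(validate_policy -> not register_specimen), contraposes to O(register_specimen -> not validate_policy); with O(register_specimen) we get O(not validate_policy).
Premises 5, 6, 7, 8, 9 do not contribute to this derivation.
Thus O(not validate_policy), which is F(validate_policy): validate_policy is forbidden.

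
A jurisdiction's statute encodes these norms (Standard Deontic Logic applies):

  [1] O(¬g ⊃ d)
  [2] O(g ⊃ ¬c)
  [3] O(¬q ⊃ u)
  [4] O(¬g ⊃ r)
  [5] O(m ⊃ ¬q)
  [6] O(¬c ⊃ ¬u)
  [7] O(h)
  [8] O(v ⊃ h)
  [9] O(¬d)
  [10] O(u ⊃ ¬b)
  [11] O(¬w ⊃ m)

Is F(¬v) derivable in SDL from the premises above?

Premise 8 is O(v ⊃ h); even if O(h) held, inferring O(v) would be affirming the consequent — invalid.
No other premise forces O(v). An ideal world satisfying every premise can still have ¬v true, so F(¬v) is not derivable.

No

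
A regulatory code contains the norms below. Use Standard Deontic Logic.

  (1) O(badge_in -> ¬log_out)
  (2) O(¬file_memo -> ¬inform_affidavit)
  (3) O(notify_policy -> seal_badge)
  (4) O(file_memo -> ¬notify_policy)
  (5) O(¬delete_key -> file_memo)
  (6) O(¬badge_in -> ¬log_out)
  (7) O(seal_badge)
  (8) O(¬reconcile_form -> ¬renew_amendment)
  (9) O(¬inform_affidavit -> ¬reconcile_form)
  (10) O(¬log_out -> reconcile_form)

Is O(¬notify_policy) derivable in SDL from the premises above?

Yes

Premises 1 and 6 are O(badge_in -> ¬log_out) and O(¬badge_in -> ¬log_out); every ideal world satisfies badge_in or ¬badge_in, so in either case ¬log_out holds — hence O(¬log_out).
Applying K to premise 10 (O(¬log_out -> reconcile_form)) and O(¬log_out) yields O(reconcile_form).
Premise 9, O(¬inform_affidavit -> ¬reconcile_form), contraposes to O(reconcile_form -> inform_affidavit); with O(reconcile_form) we get O(inform_affidavit).
The contrapositive of premise 2 (O(¬file_memo -> ¬inform_affidavit)) is O(inform_affidavit -> file_memo), and O(inform_affidavit) is already established, so O(file_memo).
With premise 4, O(file_memo -> ¬notify_policy), the K-axiom yields O(¬notify_policy).
Premises 3, 5, 7, 8 do not contribute to this derivation.
So O(¬notify_policy) follows.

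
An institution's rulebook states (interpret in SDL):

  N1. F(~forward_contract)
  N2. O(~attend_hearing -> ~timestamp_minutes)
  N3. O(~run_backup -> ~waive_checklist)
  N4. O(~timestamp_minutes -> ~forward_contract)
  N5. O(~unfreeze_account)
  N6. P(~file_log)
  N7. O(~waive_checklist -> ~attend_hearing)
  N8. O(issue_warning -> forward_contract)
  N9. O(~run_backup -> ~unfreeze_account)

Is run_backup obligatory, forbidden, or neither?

Premise 1 is F(~forward_contract), i.e. O(forward_contract).
Premise 4, O(~timestamp_minutes -> ~forward_contract), contraposes to O(forward_contract -> timestamp_minutes); with O(forward_contract) we get O(timestamp_minutes).
Premise 2, O(~attend_hearing -> ~timestamp_minutes), contraposes to O(timestamp_minutes -> attend_hearing); with O(timestamp_minutes) we get O(attend_hearing).
Premise 7 is O(~waive_checklist -> ~attend_hearing); contrapositively O(attend_hearing -> waive_checklist). Since O(attend_hearing) holds, K gives O(waive_checklist).
Premise 3 is O(~run_backup -> ~waive_checklist); contrapositively O(waive_checklist -> run_backup). Since O(waive_checklist) holds, K gives O(run_backup).
Premises 5, 6, 8, 9 do not contribute to this derivation.
Hence run_backup is obligatory.

Obligatory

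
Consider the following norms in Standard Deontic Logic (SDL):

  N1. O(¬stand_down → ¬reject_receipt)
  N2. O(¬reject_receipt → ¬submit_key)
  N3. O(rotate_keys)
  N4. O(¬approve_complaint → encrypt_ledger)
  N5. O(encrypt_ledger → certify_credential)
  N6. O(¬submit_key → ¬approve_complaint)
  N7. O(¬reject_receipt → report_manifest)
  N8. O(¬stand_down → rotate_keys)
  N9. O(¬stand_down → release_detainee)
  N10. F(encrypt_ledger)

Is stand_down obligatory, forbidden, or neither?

Obligatory

F(encrypt_ledger) at premise 10 means O(¬encrypt_ledger).
Premise 4, O(¬approve_complaint → encrypt_ledger), contraposes to O(¬encrypt_ledger → approve_complaint); with O(¬encrypt_ledger) we get O(approve_complaint).
Premise 6, O(¬submit_key → ¬approve_complaint), contraposes to O(approve_complaint → submit_key); with O(approve_complaint) we get O(submit_key).
Premise 2 is O(¬reject_receipt → ¬submit_key); contrapositively O(submit_key → reject_receipt). Since O(submit_key) holds, K gives O(reject_receipt).
Premise 1, O(¬stand_down → ¬reject_receipt), contraposes to O(reject_receipt → stand_down); with O(reject_receipt) we get O(stand_down).
Premises 3, 5, 7, 8, 9 do not contribute to this derivation.
Hence stand_down is obligatory.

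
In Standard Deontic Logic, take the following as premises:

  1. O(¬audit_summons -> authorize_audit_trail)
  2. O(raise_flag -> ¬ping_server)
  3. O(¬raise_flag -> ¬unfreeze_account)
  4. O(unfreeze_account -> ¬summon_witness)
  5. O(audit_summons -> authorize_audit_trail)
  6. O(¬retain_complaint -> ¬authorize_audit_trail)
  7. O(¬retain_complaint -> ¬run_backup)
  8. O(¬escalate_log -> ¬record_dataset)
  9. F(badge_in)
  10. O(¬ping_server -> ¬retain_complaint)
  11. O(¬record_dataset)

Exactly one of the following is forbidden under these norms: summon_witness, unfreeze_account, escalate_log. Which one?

Premises 5 and 1 are O(audit_summons -> authorize_audit_trail) and O(¬audit_summons -> authorize_audit_trail); every ideal world satisfies audit_summons or ¬audit_summons, so in either case authorize_audit_trail holds — hence O(authorize_audit_trail).
Premise 6 is O(¬retain_complaint -> ¬authorize_audit_trail); contrapositively O(authorize_audit_trail -> retain_complaint). Since O(authorize_audit_trail) holds, K gives O(retain_complaint).
Premise 10 is O(¬ping_server -> ¬retain_complaint); contrapositively O(retain_complaint -> ping_server). Since O(retain_complaint) holds, K gives O(ping_server).
Premise 2, O(raise_flag -> ¬ping_server), contraposes to O(ping_server -> ¬raise_flag); with O(ping_server) we get O(¬raise_flag).
Applying K to premise 3 (O(¬raise_flag -> ¬unfreeze_account)) and O(¬raise_flag) yields O(¬unfreeze_account).
So O(¬unfreeze_account) holds, i.e. unfreeze_account is forbidden. None of the other listed options is forbidden under the premises.

unfreeze_account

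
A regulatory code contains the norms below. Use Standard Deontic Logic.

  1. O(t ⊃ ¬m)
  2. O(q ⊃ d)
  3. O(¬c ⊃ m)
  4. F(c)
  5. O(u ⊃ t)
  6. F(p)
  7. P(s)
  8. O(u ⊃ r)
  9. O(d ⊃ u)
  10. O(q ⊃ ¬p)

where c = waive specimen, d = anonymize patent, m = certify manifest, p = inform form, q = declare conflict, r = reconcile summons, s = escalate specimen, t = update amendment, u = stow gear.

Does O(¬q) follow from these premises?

Premise 4 is F(c), i.e. O(¬c).
From O(¬c) and premise 3, O(¬c ⊃ m), we obtain O(m).
Premise 1, O(t ⊃ ¬m), contraposes to O(m ⊃ ¬t); with O(m) we get O(¬t).
Premise 5, O(u ⊃ t), contraposes to O(¬t ⊃ ¬u); with O(¬t) we get O(¬u).
Premise 9, O(d ⊃ u), contraposes to O(¬u ⊃ ¬d); with O(¬u) we get O(¬d).
Premise 2 is O(q ⊃ d); contrapositively O(¬d ⊃ ¬q). Since O(¬d) holds, K gives O(¬q).
Premises 6, 7, 8, 10 do not contribute to this derivation.
So O(¬q) follows.

Yes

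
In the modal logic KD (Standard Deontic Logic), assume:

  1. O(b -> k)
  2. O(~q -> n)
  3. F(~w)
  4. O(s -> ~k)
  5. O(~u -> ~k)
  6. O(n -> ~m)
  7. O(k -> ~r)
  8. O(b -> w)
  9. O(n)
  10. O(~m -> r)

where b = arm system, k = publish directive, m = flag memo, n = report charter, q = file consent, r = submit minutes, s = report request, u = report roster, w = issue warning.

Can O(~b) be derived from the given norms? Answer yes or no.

Yes

Premise 9 states O(n) outright.
Premise 6 is O(n -> ~m); since O(n), deontic closure gives O(~m).
With premise 10, O(~m -> r), the K-axiom yields O(r).
Premise 7, O(k -> ~r), contraposes to O(r -> ~k); with O(r) we get O(~k).
Premise 1 is O(b -> k); contrapositively O(~k -> ~b). Since O(~k) holds, K gives O(~b).
Premises 2, 3, 4, 5, 8 do not contribute to this derivation.
So O(~b) follows.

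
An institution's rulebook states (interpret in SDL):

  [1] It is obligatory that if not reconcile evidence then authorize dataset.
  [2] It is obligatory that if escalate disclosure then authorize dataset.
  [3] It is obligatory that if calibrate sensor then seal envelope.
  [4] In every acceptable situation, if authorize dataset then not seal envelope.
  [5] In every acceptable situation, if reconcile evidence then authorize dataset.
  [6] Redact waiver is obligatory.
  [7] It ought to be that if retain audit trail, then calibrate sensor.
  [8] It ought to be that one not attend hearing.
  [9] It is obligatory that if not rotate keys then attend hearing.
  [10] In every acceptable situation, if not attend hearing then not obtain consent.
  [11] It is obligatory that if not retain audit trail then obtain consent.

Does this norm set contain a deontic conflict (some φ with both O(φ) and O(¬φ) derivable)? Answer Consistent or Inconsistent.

Premises 1 and 5 are O(¬reconcile_evidence → authorize_dataset) and O(reconcile_evidence → authorize_dataset); every ideal world satisfies ¬reconcile_evidence or reconcile_evidence, so in either case authorize_dataset holds — hence O(authorize_dataset).
From O(authorize_dataset) and premise 4, O(authorize_dataset → ¬seal_envelope), we obtain O(¬seal_envelope).
Premise 3 is O(calibrate_sensor → seal_envelope); contrapositively O(¬seal_envelope → ¬calibrate_sensor). Since O(¬seal_envelope) holds, K gives O(¬calibrate_sensor).
Premise 7 is O(retain_audit_trail → calibrate_sensor); contrapositively O(¬calibrate_sensor → ¬retain_audit_trail). Since O(¬calibrate_sensor) holds, K gives O(¬retain_audit_trail).
Applying K to premise 11 (O(¬retain_audit_trail → obtain_consent)) and O(¬retain_audit_trail) yields O(obtain_consent).
The contrapositive of premise 10 (O(¬attend_hearing → ¬obtain_consent)) is O(obtain_consent → attend_hearing), and O(obtain_consent) is already established, so O(attend_hearing).
But premise 8 directly asserts O(¬attend_hearing).
We now have both O(attend_hearing) and O(¬attend_hearing) — attend_hearing is simultaneously obligatory and forbidden, violating the D-axiom.

Inconsistent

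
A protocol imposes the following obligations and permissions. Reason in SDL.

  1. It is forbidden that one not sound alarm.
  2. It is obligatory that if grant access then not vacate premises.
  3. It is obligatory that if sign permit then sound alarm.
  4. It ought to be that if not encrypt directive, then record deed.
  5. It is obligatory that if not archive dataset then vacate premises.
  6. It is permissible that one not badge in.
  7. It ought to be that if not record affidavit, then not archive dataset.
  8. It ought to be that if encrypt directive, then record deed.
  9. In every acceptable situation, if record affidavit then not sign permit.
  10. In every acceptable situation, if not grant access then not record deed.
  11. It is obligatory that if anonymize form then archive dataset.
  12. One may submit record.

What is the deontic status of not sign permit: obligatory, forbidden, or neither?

Premises 4 and 8 are O(¬encrypt_directive → record_deed) and O(encrypt_directive → record_deed); every ideal world satisfies ¬encrypt_directive or encrypt_directive, so in either case record_deed holds — hence O(record_deed).
The contrapositive of premise 10 (O(¬grant_access → ¬record_deed)) is O(record_deed → grant_access), and O(record_deed) is already established, so O(grant_access).
Premise 2 is O(grant_access → ¬vacate_premises); since O(grant_access), deontic closure gives O(¬vacate_premises).
The contrapositive of premise 5 (O(¬archive_dataset → vacate_premises)) is O(¬vacate_premises → archive_dataset), and O(¬vacate_premises) is already established, so O(archive_dataset).
The contrapositive of premise 7 (O(¬record_affidavit → ¬archive_dataset)) is O(archive_dataset → record_affidavit), and O(archive_dataset) is already established, so O(record_affidavit).
Premise 9 is O(record_affidavit → ¬sign_permit); since O(record_affidavit), deontic closure gives O(¬sign_permit).
Premises 1, 3, 6, 11, 12 do not contribute to this derivation.
Hence ¬sign_permit is obligatory.

Obligatory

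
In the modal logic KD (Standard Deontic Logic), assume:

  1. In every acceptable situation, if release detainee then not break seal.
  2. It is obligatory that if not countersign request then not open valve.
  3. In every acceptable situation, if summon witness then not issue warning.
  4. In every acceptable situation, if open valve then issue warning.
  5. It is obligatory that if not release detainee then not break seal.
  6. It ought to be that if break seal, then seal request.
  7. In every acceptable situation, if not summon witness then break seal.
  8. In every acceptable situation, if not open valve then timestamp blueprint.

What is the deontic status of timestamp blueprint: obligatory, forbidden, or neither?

Premises 1 and 5 cover both cases: O(release_detainee → ¬break_seal) and O(¬release_detainee → ¬break_seal). Since release_detainee ∨ ¬release_detainee is a tautology, O(¬break_seal) follows.
The contrapositive of premise 7 (O(¬summon_witness → break_seal)) is O(¬break_seal → summon_witness), and O(¬break_seal) is already established, so O(summon_witness).
Applying K to premise 3 (O(summon_witness → ¬issue_warning)) and O(summon_witness) yields O(¬issue_warning).
The contrapositive of premise 4 (O(open_valve → issue_warning)) is O(¬issue_warning → ¬open_valve), and O(¬issue_warning) is already established, so O(¬open_valve).
With premise 8, O(¬open_valve → timestamp_blueprint), the K-axiom yields O(timestamp_blueprint).
Premises 2, 6 do not contribute to this derivation.
Hence timestamp_blueprint is obligatory.

Obligatory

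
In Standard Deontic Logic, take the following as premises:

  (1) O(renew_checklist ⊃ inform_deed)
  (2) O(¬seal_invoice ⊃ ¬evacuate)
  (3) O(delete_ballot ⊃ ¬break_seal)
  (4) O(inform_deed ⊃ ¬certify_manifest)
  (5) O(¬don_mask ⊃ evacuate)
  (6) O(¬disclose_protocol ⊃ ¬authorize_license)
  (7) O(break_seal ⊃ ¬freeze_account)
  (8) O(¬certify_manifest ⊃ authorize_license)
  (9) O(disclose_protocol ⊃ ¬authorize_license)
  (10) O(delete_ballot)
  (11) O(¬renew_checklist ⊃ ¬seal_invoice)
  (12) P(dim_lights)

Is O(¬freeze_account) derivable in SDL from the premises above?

No

Premise 7 is O(break_seal ⊃ ¬freeze_account), but O(break_seal) is not derivable from the premises, so it does not yield O(¬freeze_account).
No other premise forces O(¬freeze_account). An ideal world satisfying every premise can still have ¬freeze_account false, so O(¬freeze_account) is not derivable.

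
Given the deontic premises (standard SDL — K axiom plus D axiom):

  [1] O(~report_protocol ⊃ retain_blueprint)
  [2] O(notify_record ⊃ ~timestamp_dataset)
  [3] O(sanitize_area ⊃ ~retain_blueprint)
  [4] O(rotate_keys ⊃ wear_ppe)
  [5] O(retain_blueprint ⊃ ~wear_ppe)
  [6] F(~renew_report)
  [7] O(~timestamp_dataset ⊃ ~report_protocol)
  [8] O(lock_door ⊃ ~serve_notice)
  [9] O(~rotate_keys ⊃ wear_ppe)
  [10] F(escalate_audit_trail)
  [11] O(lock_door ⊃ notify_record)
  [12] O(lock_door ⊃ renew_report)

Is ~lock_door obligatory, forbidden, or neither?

Obligatory

By case analysis on ~rotate_keys: premise 9 gives O(~rotate_keys ⊃ wear_ppe) and premise 4 gives O(rotate_keys ⊃ wear_ppe), so O(wear_ppe) either way.
The contrapositive of premise 5 (O(retain_blueprint ⊃ ~wear_ppe)) is O(wear_ppe ⊃ ~retain_blueprint), and O(wear_ppe) is already established, so O(~retain_blueprint).
The contrapositive of premise 1 (O(~report_protocol ⊃ retain_blueprint)) is O(~retain_blueprint ⊃ report_protocol), and O(~retain_blueprint) is already established, so O(report_protocol).
Premise 7, O(~timestamp_dataset ⊃ ~report_protocol), contraposes to O(report_protocol ⊃ timestamp_dataset); with O(report_protocol) we get O(timestamp_dataset).
Premise 2, O(notify_record ⊃ ~timestamp_dataset), contraposes to O(timestamp_dataset ⊃ ~notify_record); with O(timestamp_dataset) we get O(~notify_record).
Premise 11, O(lock_door ⊃ notify_record), contraposes to O(~notify_record ⊃ ~lock_door); with O(~notify_record) we get O(~lock_door).
Premises 3, 6, 8, 10, 12 do not contribute to this derivation.
Hence ~lock_door is obligatory.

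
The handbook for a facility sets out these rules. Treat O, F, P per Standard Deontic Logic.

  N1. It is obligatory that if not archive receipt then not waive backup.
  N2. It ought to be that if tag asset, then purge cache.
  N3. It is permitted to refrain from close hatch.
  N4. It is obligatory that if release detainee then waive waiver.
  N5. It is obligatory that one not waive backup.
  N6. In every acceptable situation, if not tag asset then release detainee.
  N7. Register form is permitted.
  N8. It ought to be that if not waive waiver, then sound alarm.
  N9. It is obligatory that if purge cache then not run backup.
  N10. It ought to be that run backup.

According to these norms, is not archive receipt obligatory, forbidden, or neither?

Premise 1 is O(¬archive_receipt → ¬waive_backup); even if O(¬waive_backup) held, inferring O(¬archive_receipt) would be affirming the consequent — invalid.
No premise or chain of K-axiom applications forces O(¬archive_receipt), and none forces O(archive_receipt). So ¬archive_receipt is neither obligatory nor forbidden under these norms.

Neither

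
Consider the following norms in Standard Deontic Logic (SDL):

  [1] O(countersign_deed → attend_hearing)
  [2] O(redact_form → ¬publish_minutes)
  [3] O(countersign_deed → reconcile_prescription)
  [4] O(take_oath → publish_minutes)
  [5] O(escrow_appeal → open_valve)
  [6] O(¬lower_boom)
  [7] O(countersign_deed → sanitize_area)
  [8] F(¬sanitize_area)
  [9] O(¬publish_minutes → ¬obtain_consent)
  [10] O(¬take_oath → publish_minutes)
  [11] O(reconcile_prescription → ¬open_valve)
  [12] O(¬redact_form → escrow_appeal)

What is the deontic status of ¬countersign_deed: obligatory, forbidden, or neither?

Premises 4 and 10 are O(take_oath → publish_minutes) and O(¬take_oath → publish_minutes); every ideal world satisfies take_oath or ¬take_oath, so in either case publish_minutes holds — hence O(publish_minutes).
The contrapositive of premise 2 (O(redact_form → ¬publish_minutes)) is O(publish_minutes → ¬redact_form), and O(publish_minutes) is already established, so O(¬redact_form).
Applying K to premise 12 (O(¬redact_form → escrow_appeal)) and O(¬redact_form) yields O(escrow_appeal).
With premise 5, O(escrow_appeal → open_valve), the K-axiom yields O(open_valve).
Premise 11, O(reconcile_prescription → ¬open_valve), contraposes to O(open_valve → ¬reconcile_prescription); with O(open_valve) we get O(¬reconcile_prescription).
The contrapositive of premise 3 (O(countersign_deed → reconcile_prescription)) is O(¬reconcile_prescription → ¬countersign_deed), and O(¬reconcile_prescription) is already established, so O(¬countersign_deed).
Premises 1, 6, 7, 8, 9 do not contribute to this derivation.
Hence ¬countersign_deed is obligatory.

Obligatory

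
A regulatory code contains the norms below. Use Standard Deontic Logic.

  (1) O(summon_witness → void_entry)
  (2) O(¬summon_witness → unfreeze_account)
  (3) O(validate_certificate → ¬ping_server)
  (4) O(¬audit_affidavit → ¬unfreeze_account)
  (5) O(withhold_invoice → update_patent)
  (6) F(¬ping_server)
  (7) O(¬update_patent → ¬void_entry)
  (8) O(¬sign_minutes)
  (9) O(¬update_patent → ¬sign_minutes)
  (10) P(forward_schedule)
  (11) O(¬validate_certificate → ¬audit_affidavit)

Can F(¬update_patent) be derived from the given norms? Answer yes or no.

Yes

Premise 6, F(¬ping_server), is equivalent to O(ping_server).
Premise 3, O(validate_certificate → ¬ping_server), contraposes to O(ping_server → ¬validate_certificate); with O(ping_server) we get O(¬validate_certificate).
Applying K to premise 11 (O(¬validate_certificate → ¬audit_affidavit)) and O(¬validate_certificate) yields O(¬audit_affidavit).
With premise 4, O(¬audit_affidavit → ¬unfreeze_account), the K-axiom yields O(¬unfreeze_account).
Premise 2, O(¬summon_witness → unfreeze_account), contraposes to O(¬unfreeze_account → summon_witness); with O(¬unfreeze_account) we get O(summon_witness).
From O(summon_witness) and premise 1, O(summon_witness → void_entry), we obtain O(void_entry).
Premise 7, O(¬update_patent → ¬void_entry), contraposes to O(void_entry → update_patent); with O(void_entry) we get O(update_patent).
Premises 5, 8, 9, 10 do not contribute to this derivation.
So O(update_patent) holds, i.e. F(¬update_patent). The claim follows.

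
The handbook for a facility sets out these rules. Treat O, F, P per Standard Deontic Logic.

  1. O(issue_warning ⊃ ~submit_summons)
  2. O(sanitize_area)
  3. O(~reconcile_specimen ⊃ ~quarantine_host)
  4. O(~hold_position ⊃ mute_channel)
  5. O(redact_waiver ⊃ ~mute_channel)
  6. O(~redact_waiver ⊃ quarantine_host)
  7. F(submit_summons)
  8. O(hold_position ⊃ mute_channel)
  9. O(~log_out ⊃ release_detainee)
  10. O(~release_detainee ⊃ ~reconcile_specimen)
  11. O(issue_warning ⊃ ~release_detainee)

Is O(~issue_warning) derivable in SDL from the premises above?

By case analysis on hold_position: premise 8 gives O(hold_position ⊃ mute_channel) and premise 4 gives O(~hold_position ⊃ mute_channel), so O(mute_channel) either way.
Premise 5 is O(redact_waiver ⊃ ~mute_channel); contrapositively O(mute_channel ⊃ ~redact_waiver). Since O(mute_channel) holds, K gives O(~redact_waiver).
Applying K to premise 6 (O(~redact_waiver ⊃ quarantine_host)) and O(~redact_waiver) yields O(quarantine_host).
The contrapositive of premise 3 (O(~reconcile_specimen ⊃ ~quarantine_host)) is O(quarantine_host ⊃ reconcile_specimen), and O(quarantine_host) is already established, so O(reconcile_specimen).
Premise 10, O(~release_detainee ⊃ ~reconcile_specimen), contraposes to O(reconcile_specimen ⊃ release_detainee); with O(reconcile_specimen) we get O(release_detainee).
Premise 11 is O(issue_warning ⊃ ~release_detainee); contrapositively O(release_detainee ⊃ ~issue_warning). Since O(release_detainee) holds, K gives O(~issue_warning).
Premises 1, 2, 7, 9 do not contribute to this derivation.
So O(~issue_warning) follows.

Yes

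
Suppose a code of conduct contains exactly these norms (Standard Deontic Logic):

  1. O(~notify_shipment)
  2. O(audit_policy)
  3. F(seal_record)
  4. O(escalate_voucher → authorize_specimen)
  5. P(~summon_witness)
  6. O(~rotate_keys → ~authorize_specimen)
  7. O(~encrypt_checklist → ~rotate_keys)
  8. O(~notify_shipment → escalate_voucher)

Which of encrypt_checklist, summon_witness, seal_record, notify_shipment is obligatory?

Premise 1 states O(~notify_shipment) outright.
Applying K to premise 8 (O(~notify_shipment → escalate_voucher)) and O(~notify_shipment) yields O(escalate_voucher).
From O(escalate_voucher) and premise 4, O(escalate_voucher → authorize_specimen), we obtain O(authorize_specimen).
Premise 6 is O(~rotate_keys → ~authorize_specimen); contrapositively O(authorize_specimen → rotate_keys). Since O(authorize_specimen) holds, K gives O(rotate_keys).
The contrapositive of premise 7 (O(~encrypt_checklist → ~rotate_keys)) is O(rotate_keys → encrypt_checklist), and O(rotate_keys) is already established, so O(encrypt_checklist).
So O(encrypt_checklist) holds — encrypt_checklist is obligatory. None of the other listed options is made obligatory by any chain of premises.

encrypt_checklist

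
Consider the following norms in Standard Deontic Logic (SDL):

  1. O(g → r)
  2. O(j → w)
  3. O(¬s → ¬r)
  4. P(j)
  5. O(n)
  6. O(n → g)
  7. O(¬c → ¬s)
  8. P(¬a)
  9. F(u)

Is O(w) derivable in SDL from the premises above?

No

Premise 2 is O(j → w), but O(j) is not derivable from the premises (the permission P(j) asserts only ¬O(¬j), not O(j)), so it does not yield O(w).
No other premise forces O(w). An ideal world satisfying every premise can still have w false, so O(w) is not derivable.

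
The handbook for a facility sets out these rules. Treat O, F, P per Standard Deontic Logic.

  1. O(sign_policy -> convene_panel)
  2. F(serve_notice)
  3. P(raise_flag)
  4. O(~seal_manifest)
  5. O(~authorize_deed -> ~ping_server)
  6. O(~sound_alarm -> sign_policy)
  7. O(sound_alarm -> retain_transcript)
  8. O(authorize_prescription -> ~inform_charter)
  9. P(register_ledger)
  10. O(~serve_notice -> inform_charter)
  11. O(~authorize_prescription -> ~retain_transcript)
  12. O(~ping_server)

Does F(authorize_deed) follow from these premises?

No

Premise 5 is O(~authorize_deed -> ~ping_server); even if O(~ping_server) held, inferring O(~authorize_deed) would be affirming the consequent — invalid.
No other premise forces O(~authorize_deed). An ideal world satisfying every premise can still have authorize_deed true, so F(authorize_deed) is not derivable.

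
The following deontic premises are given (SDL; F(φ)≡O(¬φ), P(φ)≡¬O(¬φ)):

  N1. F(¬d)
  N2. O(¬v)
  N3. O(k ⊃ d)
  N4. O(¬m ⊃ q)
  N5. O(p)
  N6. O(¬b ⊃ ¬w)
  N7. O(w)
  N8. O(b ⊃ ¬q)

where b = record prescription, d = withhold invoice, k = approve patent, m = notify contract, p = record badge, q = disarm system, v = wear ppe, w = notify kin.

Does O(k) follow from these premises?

Premise 3 is O(k ⊃ d); even if O(d) held, inferring O(k) would be affirming the consequent — invalid.
No other premise forces O(k). An ideal world satisfying every premise can still have k false, so O(k) is not derivable.

No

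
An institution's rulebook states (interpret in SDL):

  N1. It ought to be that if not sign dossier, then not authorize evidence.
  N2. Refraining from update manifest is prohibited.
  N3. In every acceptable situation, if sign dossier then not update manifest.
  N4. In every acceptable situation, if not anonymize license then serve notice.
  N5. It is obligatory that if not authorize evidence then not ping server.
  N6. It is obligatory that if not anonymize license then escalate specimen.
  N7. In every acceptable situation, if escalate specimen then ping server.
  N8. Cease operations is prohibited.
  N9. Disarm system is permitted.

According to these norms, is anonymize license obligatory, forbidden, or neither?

Obligatory

Premise 2, F(¬update_manifest), is equivalent to O(update_manifest).
Premise 3 is O(sign_dossier → ¬update_manifest); contrapositively O(update_manifest → ¬sign_dossier). Since O(update_manifest) holds, K gives O(¬sign_dossier).
With premise 1, O(¬sign_dossier → ¬authorize_evidence), the K-axiom yields O(¬authorize_evidence).
From O(¬authorize_evidence) and premise 5, O(¬authorize_evidence → ¬ping_server), we obtain O(¬ping_server).
Premise 7 is O(escalate_specimen → ping_server); contrapositively O(¬ping_server → ¬escalate_specimen). Since O(¬ping_server) holds, K gives O(¬escalate_specimen).
Premise 6 is O(¬anonymize_license → escalate_specimen); contrapositively O(¬escalate_specimen → anonymize_license). Since O(¬escalate_specimen) holds, K gives O(anonymize_license).
Premises 4, 8, 9 do not contribute to this derivation.
Hence anonymize_license is obligatory.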